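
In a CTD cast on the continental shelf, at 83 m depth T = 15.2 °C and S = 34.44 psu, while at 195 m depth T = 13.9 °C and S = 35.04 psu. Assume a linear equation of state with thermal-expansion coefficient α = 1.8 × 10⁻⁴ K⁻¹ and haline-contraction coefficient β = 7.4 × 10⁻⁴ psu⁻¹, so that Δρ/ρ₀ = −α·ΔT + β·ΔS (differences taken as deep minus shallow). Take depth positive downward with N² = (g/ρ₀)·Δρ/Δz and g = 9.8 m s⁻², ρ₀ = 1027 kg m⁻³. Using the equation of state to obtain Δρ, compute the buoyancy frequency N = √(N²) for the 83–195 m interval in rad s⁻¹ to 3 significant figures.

7.70 × 10⁻³ rad s⁻¹

ΔT = -1.3 K, ΔS = +0.60 psu (deep − shallow).
Δρ/ρ₀ = −αΔT + βΔS = 2.34 × 10⁻⁴ + 4.44 × 10⁻⁴ = 6.78 × 10⁻⁴, so Δρ ≈ 0.6963 kg m⁻³.
N² = (g/ρ₀)·Δρ/Δz = g·(Δρ/ρ₀)/Δz = 9.8 × 6.78 × 10⁻⁴ / 112 = 5.9325 × 10⁻⁵ s⁻².
N = √(5.9325 × 10⁻⁵) = 7.7023 × 10⁻³ rad s⁻¹ ≈ 7.70 × 10⁻³ rad s⁻¹.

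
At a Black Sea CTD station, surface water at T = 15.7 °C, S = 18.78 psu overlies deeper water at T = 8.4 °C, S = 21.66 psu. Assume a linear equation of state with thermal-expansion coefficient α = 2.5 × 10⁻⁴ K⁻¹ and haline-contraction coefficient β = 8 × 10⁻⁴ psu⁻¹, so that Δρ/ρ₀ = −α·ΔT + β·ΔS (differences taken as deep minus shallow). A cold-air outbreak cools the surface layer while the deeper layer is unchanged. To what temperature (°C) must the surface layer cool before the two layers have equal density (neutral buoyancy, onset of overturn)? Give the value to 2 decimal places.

Neutral buoyancy requires Δρ = 0, i.e. −α(T_deep − T_surf′) + β(S_deep − S_surf) = 0.
T_surf′ = T_deep − (β/α)·ΔS = 8.4 − (8 × 10⁻⁴/2.5 × 10⁻⁴)·(+2.88) = -0.8160 °C.
Cooling required: 15.7 − (-0.8160) = 16.5160 °C.

-0.82 °C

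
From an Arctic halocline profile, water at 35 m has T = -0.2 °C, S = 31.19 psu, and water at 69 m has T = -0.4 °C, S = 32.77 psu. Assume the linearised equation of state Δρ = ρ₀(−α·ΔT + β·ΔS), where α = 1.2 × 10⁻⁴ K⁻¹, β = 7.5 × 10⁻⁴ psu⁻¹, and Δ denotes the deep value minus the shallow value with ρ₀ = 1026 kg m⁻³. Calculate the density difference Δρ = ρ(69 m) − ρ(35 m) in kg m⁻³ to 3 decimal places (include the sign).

+1.240 kg m⁻³

ΔT = -0.2 K, ΔS = +1.58 psu (deep − shallow).
Δρ/ρ₀ = −(1.2 × 10⁻⁴)(-0.2) + (7.5 × 10⁻⁴)(+1.58) = 1.209 × 10⁻³.
Δρ = 1026 × (1.209 × 10⁻³) = +1.240 kg m⁻³.
Positive Δρ: denser below, stable.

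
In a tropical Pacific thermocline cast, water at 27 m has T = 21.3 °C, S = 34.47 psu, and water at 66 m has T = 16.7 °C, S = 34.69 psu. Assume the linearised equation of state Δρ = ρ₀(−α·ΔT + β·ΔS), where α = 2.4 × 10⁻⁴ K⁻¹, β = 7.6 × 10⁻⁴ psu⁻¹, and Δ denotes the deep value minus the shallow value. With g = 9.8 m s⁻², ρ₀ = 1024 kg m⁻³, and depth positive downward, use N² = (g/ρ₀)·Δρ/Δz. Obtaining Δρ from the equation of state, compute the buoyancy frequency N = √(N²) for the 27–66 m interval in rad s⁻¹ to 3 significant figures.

ΔT = -4.6 K, ΔS = +0.22 psu (deep − shallow).
Δρ/ρ₀ = −αΔT + βΔS = 1.104 × 10⁻³ + 1.672 × 10⁻⁴ = 1.2712 × 10⁻³, so Δρ ≈ 1.302 kg m⁻³.
N² = (g/ρ₀)·Δρ/Δz = g·(Δρ/ρ₀)/Δz = 9.8 × 1.2712 × 10⁻³ / 39 = 3.1943 × 10⁻⁴ s⁻².
N = √(3.1943 × 10⁻⁴) = 0.017873 rad s⁻¹ ≈ 0.0179 rad s⁻¹.

0.0179 rad s⁻¹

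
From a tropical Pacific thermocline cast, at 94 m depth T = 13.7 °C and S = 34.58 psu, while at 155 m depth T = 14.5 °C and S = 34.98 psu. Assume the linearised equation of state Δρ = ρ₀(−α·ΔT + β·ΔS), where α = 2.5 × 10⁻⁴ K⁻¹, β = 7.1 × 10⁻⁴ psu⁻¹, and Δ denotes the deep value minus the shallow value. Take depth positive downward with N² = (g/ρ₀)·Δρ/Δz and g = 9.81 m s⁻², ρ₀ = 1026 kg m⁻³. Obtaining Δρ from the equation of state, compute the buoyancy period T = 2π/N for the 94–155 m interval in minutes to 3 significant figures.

28.5 min

ΔT = +0.8 K, ΔS = +0.40 psu (deep − shallow).
Δρ/ρ₀ = −αΔT + βΔS = -2.00 × 10⁻⁴ + 2.84 × 10⁻⁴ = 8.40 × 10⁻⁵, so Δρ ≈ 0.08618 kg m⁻³.
N² = (g/ρ₀)·Δρ/Δz = g·(Δρ/ρ₀)/Δz = 9.81 × 8.40 × 10⁻⁵ / 61 = 1.3509 × 10⁻⁵ s⁻².
N = √(1.3509 × 10⁻⁵) = 3.6755 × 10⁻³ rad s⁻¹ → T = 2π/N = 1.7095 × 10³ s = 28.492 min ≈ 28.5 min.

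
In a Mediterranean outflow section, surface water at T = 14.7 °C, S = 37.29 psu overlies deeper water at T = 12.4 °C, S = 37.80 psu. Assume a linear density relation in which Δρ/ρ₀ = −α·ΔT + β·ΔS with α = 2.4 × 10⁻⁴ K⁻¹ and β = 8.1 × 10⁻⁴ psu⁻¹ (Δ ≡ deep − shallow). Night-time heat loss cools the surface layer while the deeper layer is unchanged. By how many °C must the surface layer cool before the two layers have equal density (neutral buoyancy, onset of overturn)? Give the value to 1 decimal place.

Neutral buoyancy requires Δρ = 0, i.e. −α(T_deep − T_surf′) + β(S_deep − S_surf) = 0.
T_surf′ = T_deep − (β/α)·ΔS = 12.4 − (8.1 × 10⁻⁴/2.4 × 10⁻⁴)·(+0.51) = 10.679 °C.
Cooling required: 14.7 − (10.679) = 4.021 °C.

4.0 °C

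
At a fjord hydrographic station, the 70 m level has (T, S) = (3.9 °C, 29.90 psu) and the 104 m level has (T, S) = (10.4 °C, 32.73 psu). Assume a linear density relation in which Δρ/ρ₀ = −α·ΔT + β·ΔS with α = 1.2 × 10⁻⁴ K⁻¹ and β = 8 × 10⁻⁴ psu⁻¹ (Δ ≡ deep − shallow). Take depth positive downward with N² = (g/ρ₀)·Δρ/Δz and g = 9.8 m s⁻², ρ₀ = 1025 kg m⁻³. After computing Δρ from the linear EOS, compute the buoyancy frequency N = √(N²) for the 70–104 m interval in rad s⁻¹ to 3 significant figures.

0.0207 rad s⁻¹

ΔT = +6.5 K, ΔS = +2.83 psu (deep − shallow).
Δρ/ρ₀ = −αΔT + βΔS = -7.80 × 10⁻⁴ + 2.264 × 10⁻³ = 1.484 × 10⁻³, so Δρ ≈ 1.521 kg m⁻³.
N² = (g/ρ₀)·Δρ/Δz = g·(Δρ/ρ₀)/Δz = 9.8 × 1.484 × 10⁻³ / 34 = 4.2774 × 10⁻⁴ s⁻².
N = √(4.2774 × 10⁻⁴) = 0.020682 rad s⁻¹ ≈ 0.0207 rad s⁻¹.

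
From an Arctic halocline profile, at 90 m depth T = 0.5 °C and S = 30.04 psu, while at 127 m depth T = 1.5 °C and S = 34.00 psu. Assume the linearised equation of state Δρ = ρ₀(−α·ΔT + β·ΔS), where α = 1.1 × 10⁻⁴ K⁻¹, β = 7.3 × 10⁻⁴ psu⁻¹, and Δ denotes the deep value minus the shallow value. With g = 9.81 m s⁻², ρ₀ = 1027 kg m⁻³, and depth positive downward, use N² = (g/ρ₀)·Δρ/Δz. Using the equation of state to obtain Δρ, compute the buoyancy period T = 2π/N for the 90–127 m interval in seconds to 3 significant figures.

231 s

ΔT = +1.0 K, ΔS = +3.96 psu (deep − shallow).
Δρ/ρ₀ = −αΔT + βΔS = -1.10 × 10⁻⁴ + 2.8908 × 10⁻³ = 2.7808 × 10⁻³, so Δρ ≈ 2.856 kg m⁻³.
N² = (g/ρ₀)·Δρ/Δz = g·(Δρ/ρ₀)/Δz = 9.81 × 2.7808 × 10⁻³ / 37 = 7.3729 × 10⁻⁴ s⁻².
N = √(7.3729 × 10⁻⁴) = 0.027153 rad s⁻¹ → T = 2π/N = 231.40 s ≈ 231 s.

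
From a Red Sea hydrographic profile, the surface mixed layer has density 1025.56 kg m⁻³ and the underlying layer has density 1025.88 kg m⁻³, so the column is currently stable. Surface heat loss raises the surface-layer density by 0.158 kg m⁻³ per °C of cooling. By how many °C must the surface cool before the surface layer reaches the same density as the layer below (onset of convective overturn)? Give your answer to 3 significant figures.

2.03 °C

Density deficit of the surface layer: 1025.88 − 1025.56 = 0.32 kg m⁻³.
Required change = 0.32 / 0.158 = 2.03 °C.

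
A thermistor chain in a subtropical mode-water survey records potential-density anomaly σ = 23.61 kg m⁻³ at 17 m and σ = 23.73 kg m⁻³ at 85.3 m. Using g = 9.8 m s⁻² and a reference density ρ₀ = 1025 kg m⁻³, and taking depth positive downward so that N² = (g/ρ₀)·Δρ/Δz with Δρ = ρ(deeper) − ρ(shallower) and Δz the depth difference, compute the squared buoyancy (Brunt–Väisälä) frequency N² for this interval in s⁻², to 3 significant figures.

1.68 × 10⁻⁵ s⁻²

Δρ = 1023.73 − 1023.61 = 0.12 kg m⁻³ over Δz = 85.3 − 17 = 68.3 m.
N² = (9.8/1025) × (0.12/68.3) = 1.6798 × 10⁻⁵ s⁻² ≈ 1.68 × 10⁻⁵ s⁻².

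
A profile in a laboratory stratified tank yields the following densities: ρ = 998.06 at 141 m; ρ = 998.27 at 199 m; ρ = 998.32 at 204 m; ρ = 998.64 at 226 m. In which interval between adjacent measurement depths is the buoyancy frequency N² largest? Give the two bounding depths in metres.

204–226 m

Compute the density gradient over each adjacent pair:
  141–199 m: Δρ/Δz = 0.21/58 = 3.6 × 10⁻³ kg m⁻⁴
  199–204 m: Δρ/Δz = 0.05/5 = 0.010 kg m⁻⁴
  204–226 m: Δρ/Δz = 0.32/22 = 0.015 kg m⁻⁴
The largest gradient is in the 204–226 m interval — the pycnocline.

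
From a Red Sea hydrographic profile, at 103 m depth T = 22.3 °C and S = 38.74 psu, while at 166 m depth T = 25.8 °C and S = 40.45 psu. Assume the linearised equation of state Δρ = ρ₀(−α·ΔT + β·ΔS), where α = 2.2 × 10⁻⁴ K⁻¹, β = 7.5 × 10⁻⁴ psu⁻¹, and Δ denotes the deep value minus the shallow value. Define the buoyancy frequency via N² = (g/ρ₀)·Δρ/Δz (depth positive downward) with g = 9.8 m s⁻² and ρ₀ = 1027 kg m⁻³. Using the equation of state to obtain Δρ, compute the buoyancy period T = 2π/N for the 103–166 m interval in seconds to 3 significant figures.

ΔT = +3.5 K, ΔS = +1.71 psu (deep − shallow).
Δρ/ρ₀ = −αΔT + βΔS = -7.70 × 10⁻⁴ + 1.2825 × 10⁻³ = 5.125 × 10⁻⁴, so Δρ ≈ 0.5263 kg m⁻³.
N² = (g/ρ₀)·Δρ/Δz = g·(Δρ/ρ₀)/Δz = 9.8 × 5.125 × 10⁻⁴ / 63 = 7.9722 × 10⁻⁵ s⁻².
N = √(7.9722 × 10⁻⁵) = 8.9287 × 10⁻³ rad s⁻¹ → T = 2π/N = 703.71 s ≈ 704 s.

704 s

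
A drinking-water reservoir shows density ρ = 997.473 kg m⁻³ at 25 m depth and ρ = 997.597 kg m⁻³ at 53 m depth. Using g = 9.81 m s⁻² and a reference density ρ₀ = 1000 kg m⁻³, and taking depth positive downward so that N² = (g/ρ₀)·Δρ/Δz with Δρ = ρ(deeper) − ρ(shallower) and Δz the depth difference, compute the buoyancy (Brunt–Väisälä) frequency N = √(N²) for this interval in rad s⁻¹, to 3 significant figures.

Δρ = 997.597 − 997.473 = 0.124 kg m⁻³ over Δz = 53 − 25 = 28 m.
N² = (9.81/1000) × (0.124/28) = 4.3444 × 10⁻⁵ s⁻².
N = √(4.3444 × 10⁻⁵) = 6.5912 × 10⁻³ rad s⁻¹ ≈ 6.59 × 10⁻³ rad s⁻¹.

6.59 × 10⁻³ rad s⁻¹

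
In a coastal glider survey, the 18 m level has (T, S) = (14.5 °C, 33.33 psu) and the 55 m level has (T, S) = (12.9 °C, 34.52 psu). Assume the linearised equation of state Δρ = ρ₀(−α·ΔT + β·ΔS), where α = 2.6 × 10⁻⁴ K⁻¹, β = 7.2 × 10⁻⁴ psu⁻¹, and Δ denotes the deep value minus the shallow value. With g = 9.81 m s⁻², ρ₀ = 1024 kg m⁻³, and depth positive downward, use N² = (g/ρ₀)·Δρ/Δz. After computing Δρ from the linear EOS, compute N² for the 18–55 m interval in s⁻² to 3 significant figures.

3.37 × 10⁻⁴ s⁻²

ΔT = -1.6 K, ΔS = +1.19 psu (deep − shallow).
Δρ/ρ₀ = −αΔT + βΔS = 4.16 × 10⁻⁴ + 8.568 × 10⁻⁴ = 1.2728 × 10⁻³, so Δρ ≈ 1.303 kg m⁻³.
N² = (g/ρ₀)·Δρ/Δz = g·(Δρ/ρ₀)/Δz = 9.81 × 1.2728 × 10⁻³ / 37 = 3.3746 × 10⁻⁴ s⁻² ≈ 3.37 × 10⁻⁴ s⁻².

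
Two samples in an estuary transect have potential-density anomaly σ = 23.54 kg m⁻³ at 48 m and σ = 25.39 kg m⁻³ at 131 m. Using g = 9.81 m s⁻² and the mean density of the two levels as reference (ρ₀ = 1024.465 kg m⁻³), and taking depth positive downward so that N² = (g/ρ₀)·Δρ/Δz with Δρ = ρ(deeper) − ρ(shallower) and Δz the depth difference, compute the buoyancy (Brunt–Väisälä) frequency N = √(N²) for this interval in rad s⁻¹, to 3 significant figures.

0.0146 rad s⁻¹

Δρ = 1025.39 − 1023.54 = 1.85 kg m⁻³ over Δz = 131 − 48 = 83 m.
N² = (9.81/1024.465) × (1.85/83) = 2.1343 × 10⁻⁴ s⁻².
N = √(2.1343 × 10⁻⁴) = 0.014609 rad s⁻¹ ≈ 0.0146 rad s⁻¹.
Since Δρ > 0 the layer is stably stratified.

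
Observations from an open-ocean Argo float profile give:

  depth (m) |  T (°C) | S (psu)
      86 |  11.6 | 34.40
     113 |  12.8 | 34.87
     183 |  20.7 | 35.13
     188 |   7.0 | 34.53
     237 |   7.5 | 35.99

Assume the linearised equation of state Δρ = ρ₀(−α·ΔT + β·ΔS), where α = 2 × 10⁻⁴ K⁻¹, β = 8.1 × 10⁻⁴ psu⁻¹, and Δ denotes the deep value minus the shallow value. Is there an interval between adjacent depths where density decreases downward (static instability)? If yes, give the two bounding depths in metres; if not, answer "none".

Evaluate Δρ/ρ₀ = −αΔT + βΔS across each adjacent pair:
  86–113 m: −αΔT+βΔS = −(2 × 10⁻⁴)(+1.2)+(8.1 × 10⁻⁴)(+0.47) = 1.4 × 10⁻⁴ → stable
  113–183 m: −αΔT+βΔS = −(2 × 10⁻⁴)(+7.9)+(8.1 × 10⁻⁴)(+0.26) = -1.4 × 10⁻³ → UNSTABLE
  183–188 m: −αΔT+βΔS = −(2 × 10⁻⁴)(-13.7)+(8.1 × 10⁻⁴)(-0.60) = 2.3 × 10⁻³ → stable
  188–237 m: −αΔT+βΔS = −(2 × 10⁻⁴)(+0.5)+(8.1 × 10⁻⁴)(+1.46) = 1.1 × 10⁻³ → stable
The 113–183 m interval has Δρ < 0: lighter water underlies denser water.

113–183 m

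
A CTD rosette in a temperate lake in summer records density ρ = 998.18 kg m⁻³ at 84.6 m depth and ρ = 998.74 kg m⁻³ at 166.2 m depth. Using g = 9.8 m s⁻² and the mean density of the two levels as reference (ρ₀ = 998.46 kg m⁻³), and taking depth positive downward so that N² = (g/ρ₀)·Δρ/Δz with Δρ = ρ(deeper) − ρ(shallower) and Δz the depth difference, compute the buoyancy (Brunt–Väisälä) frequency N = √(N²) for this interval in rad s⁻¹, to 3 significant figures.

8.21 × 10⁻³ rad s⁻¹

Δρ = 998.74 − 998.18 = 0.56 kg m⁻³ over Δz = 166.2 − 84.6 = 81.6 m.
N² = (9.8/998.46) × (0.56/81.6) = 6.7359 × 10⁻⁵ s⁻².
N = √(6.7359 × 10⁻⁵) = 8.2073 × 10⁻³ rad s⁻¹ ≈ 8.21 × 10⁻³ rad s⁻¹.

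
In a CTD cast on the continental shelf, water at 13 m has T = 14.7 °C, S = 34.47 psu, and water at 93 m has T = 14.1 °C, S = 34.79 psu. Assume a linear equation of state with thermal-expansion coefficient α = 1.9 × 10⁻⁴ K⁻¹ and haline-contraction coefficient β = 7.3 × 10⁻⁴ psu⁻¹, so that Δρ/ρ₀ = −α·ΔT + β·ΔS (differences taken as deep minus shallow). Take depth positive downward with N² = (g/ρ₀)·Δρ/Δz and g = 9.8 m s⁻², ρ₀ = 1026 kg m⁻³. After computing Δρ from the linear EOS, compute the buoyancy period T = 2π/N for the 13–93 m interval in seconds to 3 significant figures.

963 s

ΔT = -0.6 K, ΔS = +0.32 psu (deep − shallow).
Δρ/ρ₀ = −αΔT + βΔS = 1.14 × 10⁻⁴ + 2.336 × 10⁻⁴ = 3.476 × 10⁻⁴, so Δρ ≈ 0.3566 kg m⁻³.
N² = (g/ρ₀)·Δρ/Δz = g·(Δρ/ρ₀)/Δz = 9.8 × 3.476 × 10⁻⁴ / 80 = 4.2581 × 10⁻⁵ s⁻².
N = √(4.2581 × 10⁻⁵) = 6.5254 × 10⁻³ rad s⁻¹ → T = 2π/N = 962.88 s ≈ 963 s.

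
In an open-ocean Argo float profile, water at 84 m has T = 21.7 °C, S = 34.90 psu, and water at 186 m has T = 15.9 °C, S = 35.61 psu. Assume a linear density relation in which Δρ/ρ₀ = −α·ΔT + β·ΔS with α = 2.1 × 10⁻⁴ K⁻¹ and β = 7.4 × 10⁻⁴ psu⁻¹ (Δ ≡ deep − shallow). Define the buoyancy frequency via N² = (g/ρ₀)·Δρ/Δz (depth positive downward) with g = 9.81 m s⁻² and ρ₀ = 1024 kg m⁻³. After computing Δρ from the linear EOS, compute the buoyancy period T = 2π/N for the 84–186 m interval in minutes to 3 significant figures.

8.09 min

ΔT = -5.8 K, ΔS = +0.71 psu (deep − shallow).
Δρ/ρ₀ = −αΔT + βΔS = 1.218 × 10⁻³ + 5.254 × 10⁻⁴ = 1.7434 × 10⁻³, so Δρ ≈ 1.785 kg m⁻³.
N² = (g/ρ₀)·Δρ/Δz = g·(Δρ/ρ₀)/Δz = 9.81 × 1.7434 × 10⁻³ / 102 = 1.6767 × 10⁻⁴ s⁻².
N = √(1.6767 × 10⁻⁴) = 0.012949 rad s⁻¹ → T = 2π/N = 485.23 s = 8.0872 min ≈ 8.09 min.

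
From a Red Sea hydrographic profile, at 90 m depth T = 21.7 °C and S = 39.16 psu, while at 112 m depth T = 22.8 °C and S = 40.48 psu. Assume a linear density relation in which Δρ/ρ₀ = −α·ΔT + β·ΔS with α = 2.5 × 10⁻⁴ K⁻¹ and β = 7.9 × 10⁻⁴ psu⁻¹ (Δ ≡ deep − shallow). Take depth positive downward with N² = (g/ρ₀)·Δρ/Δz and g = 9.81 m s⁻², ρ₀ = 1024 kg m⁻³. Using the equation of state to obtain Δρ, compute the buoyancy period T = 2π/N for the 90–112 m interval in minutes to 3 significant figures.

5.66 min

ΔT = +1.1 K, ΔS = +1.32 psu (deep − shallow).
Δρ/ρ₀ = −αΔT + βΔS = -2.75 × 10⁻⁴ + 1.0428 × 10⁻³ = 7.678 × 10⁻⁴, so Δρ ≈ 0.7862 kg m⁻³.
N² = (g/ρ₀)·Δρ/Δz = g·(Δρ/ρ₀)/Δz = 9.81 × 7.678 × 10⁻⁴ / 22 = 3.4237 × 10⁻⁴ s⁻².
N = √(3.4237 × 10⁻⁴) = 0.018503 rad s⁻¹ → T = 2π/N = 339.58 s = 5.6597 min ≈ 5.66 min.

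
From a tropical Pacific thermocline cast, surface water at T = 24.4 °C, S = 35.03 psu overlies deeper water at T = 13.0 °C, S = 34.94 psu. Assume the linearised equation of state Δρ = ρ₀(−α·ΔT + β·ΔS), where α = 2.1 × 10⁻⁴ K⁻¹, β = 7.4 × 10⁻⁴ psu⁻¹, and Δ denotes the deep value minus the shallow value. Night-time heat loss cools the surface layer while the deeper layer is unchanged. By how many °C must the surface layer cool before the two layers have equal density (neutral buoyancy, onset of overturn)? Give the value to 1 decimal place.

11.1 °C

Neutral buoyancy requires Δρ = 0, i.e. −α(T_deep − T_surf′) + β(S_deep − S_surf) = 0.
T_surf′ = T_deep − (β/α)·ΔS = 13.0 − (7.4 × 10⁻⁴/2.1 × 10⁻⁴)·(-0.09) = 13.317 °C.
Cooling required: 24.4 − (13.317) = 11.083 °C.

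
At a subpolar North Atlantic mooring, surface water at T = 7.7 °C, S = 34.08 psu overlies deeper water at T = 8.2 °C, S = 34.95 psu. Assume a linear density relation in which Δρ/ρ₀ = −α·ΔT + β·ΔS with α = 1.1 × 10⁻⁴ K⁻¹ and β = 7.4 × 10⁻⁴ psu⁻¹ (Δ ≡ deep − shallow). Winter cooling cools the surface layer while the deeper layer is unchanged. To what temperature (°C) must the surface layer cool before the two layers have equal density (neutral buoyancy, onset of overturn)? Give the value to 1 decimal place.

Neutral buoyancy requires Δρ = 0, i.e. −α(T_deep − T_surf′) + β(S_deep − S_surf) = 0.
T_surf′ = T_deep − (β/α)·ΔS = 8.2 − (7.4 × 10⁻⁴/1.1 × 10⁻⁴)·(+0.87) = 2.347 °C.
Cooling required: 7.7 − (2.347) = 5.353 °C.

2.3 °C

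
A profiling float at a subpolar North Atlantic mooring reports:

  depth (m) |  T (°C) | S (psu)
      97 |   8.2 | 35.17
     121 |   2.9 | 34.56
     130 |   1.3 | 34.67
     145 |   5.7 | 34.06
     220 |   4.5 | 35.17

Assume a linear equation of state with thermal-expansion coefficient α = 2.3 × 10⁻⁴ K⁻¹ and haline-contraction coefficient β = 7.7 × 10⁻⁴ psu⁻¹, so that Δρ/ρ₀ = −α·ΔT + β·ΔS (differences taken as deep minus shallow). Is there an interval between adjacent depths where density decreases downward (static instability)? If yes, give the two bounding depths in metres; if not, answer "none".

130–145 m

Evaluate Δρ/ρ₀ = −αΔT + βΔS across each adjacent pair:
  97–121 m: −αΔT+βΔS = −(2.3 × 10⁻⁴)(-5.3)+(7.7 × 10⁻⁴)(-0.61) = 7.5 × 10⁻⁴ → stable
  121–130 m: −αΔT+βΔS = −(2.3 × 10⁻⁴)(-1.6)+(7.7 × 10⁻⁴)(+0.11) = 4.5 × 10⁻⁴ → stable
  130–145 m: −αΔT+βΔS = −(2.3 × 10⁻⁴)(+4.4)+(7.7 × 10⁻⁴)(-0.61) = -1.5 × 10⁻³ → UNSTABLE
  145–220 m: −αΔT+βΔS = −(2.3 × 10⁻⁴)(-1.2)+(7.7 × 10⁻⁴)(+1.11) = 1.1 × 10⁻³ → stable
The 130–145 m interval has Δρ < 0: lighter water underlies denser water.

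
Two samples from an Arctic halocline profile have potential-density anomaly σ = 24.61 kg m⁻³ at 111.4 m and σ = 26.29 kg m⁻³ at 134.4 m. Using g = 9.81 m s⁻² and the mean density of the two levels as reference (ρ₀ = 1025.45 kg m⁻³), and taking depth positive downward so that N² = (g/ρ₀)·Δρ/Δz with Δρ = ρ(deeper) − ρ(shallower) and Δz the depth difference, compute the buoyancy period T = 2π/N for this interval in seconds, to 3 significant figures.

Δρ = 1026.29 − 1024.61 = 1.68 kg m⁻³ over Δz = 134.4 − 111.4 = 23 m.
N² = (9.81/1025.45) × (1.68/23) = 6.9877 × 10⁻⁴ s⁻².
N = √(6.9877 × 10⁻⁴) = 0.026434 rad s⁻¹, so T = 2π/N = 237.69 s ≈ 238 s.

238 s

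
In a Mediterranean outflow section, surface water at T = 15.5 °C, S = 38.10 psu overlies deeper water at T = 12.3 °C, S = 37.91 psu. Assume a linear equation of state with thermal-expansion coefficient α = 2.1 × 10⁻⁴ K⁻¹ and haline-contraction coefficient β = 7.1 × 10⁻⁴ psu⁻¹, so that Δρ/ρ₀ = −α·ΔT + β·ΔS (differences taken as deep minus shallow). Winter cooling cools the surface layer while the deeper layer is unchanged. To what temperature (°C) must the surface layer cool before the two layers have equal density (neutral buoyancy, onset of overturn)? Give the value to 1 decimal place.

12.9 °C

Neutral buoyancy requires Δρ = 0, i.e. −α(T_deep − T_surf′) + β(S_deep − S_surf) = 0.
T_surf′ = T_deep − (β/α)·ΔS = 12.3 − (7.1 × 10⁻⁴/2.1 × 10⁻⁴)·(-0.19) = 12.942 °C.
Cooling required: 15.5 − (12.942) = 2.558 °C.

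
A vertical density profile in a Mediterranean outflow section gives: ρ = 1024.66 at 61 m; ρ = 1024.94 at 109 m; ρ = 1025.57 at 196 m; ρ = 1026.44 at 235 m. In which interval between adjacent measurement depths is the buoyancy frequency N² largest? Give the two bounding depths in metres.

196–235 m

Compute the density gradient over each adjacent pair:
  61–109 m: Δρ/Δz = 0.28/48 = 5.8 × 10⁻³ kg m⁻⁴
  109–196 m: Δρ/Δz = 0.63/87 = 7.2 × 10⁻³ kg m⁻⁴
  196–235 m: Δρ/Δz = 0.87/39 = 0.022 kg m⁻⁴
The largest gradient is in the 196–235 m interval — the pycnocline.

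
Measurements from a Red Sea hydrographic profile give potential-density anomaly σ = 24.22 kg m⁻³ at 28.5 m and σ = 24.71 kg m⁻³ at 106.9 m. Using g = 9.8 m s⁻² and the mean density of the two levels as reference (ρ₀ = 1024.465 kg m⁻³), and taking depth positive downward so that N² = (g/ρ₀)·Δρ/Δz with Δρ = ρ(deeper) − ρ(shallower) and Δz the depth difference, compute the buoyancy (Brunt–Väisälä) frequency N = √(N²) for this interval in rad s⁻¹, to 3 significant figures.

Δρ = 1024.71 − 1024.22 = 0.49 kg m⁻³ over Δz = 106.9 − 28.5 = 78.4 m.
N² = (9.8/1024.465) × (0.49/78.4) = 5.9787 × 10⁻⁵ s⁻².
N = √(5.9787 × 10⁻⁵) = 7.7322 × 10⁻³ rad s⁻¹ ≈ 7.73 × 10⁻³ rad s⁻¹.

7.73 × 10⁻³ rad s⁻¹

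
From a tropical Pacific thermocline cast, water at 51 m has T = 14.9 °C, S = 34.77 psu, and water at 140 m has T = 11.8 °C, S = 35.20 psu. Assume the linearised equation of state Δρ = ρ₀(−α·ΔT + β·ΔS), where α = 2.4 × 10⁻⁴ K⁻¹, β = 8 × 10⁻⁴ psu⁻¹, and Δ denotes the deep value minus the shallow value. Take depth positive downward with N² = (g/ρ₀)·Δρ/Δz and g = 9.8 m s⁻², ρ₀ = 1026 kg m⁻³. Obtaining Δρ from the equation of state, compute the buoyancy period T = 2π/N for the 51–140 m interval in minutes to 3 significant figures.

9.57 min

ΔT = -3.1 K, ΔS = +0.43 psu (deep − shallow).
Δρ/ρ₀ = −αΔT + βΔS = 7.44 × 10⁻⁴ + 3.44 × 10⁻⁴ = 1.088 × 10⁻³, so Δρ ≈ 1.116 kg m⁻³.
N² = (g/ρ₀)·Δρ/Δz = g·(Δρ/ρ₀)/Δz = 9.8 × 1.088 × 10⁻³ / 89 = 1.1980 × 10⁻⁴ s⁻².
N = √(1.1980 × 10⁻⁴) = 0.010945 rad s⁻¹ → T = 2π/N = 574.07 s = 9.5678 min ≈ 9.57 min.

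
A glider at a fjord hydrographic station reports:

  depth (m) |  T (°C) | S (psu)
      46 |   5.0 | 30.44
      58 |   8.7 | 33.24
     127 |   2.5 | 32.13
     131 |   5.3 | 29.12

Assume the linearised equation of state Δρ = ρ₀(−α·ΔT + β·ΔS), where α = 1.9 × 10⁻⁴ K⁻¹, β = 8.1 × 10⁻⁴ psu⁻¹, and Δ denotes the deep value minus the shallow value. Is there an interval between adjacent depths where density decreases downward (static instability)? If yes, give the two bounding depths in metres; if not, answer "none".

Evaluate Δρ/ρ₀ = −αΔT + βΔS across each adjacent pair:
  46–58 m: −αΔT+βΔS = −(1.9 × 10⁻⁴)(+3.7)+(8.1 × 10⁻⁴)(+2.80) = 1.6 × 10⁻³ → stable
  58–127 m: −αΔT+βΔS = −(1.9 × 10⁻⁴)(-6.2)+(8.1 × 10⁻⁴)(-1.11) = 2.8 × 10⁻⁴ → stable
  127–131 m: −αΔT+βΔS = −(1.9 × 10⁻⁴)(+2.8)+(8.1 × 10⁻⁴)(-3.01) = -3.0 × 10⁻³ → UNSTABLE
The 127–131 m interval has Δρ < 0: lighter water underlies denser water.

127–131 m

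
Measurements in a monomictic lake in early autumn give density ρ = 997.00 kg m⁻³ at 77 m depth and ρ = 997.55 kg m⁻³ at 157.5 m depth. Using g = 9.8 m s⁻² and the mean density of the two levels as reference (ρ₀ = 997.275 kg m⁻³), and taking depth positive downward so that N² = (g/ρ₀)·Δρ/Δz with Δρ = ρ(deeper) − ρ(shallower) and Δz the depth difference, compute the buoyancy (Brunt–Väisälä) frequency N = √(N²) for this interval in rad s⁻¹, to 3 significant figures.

8.19 × 10⁻³ rad s⁻¹

Δρ = 997.55 − 997.00 = 0.55 kg m⁻³ over Δz = 157.5 − 77 = 80.5 m.
N² = (9.8/997.275) × (0.55/80.5) = 6.7139 × 10⁻⁵ s⁻².
N = √(6.7139 × 10⁻⁵) = 8.1938 × 10⁻³ rad s⁻¹ ≈ 8.19 × 10⁻³ rad s⁻¹.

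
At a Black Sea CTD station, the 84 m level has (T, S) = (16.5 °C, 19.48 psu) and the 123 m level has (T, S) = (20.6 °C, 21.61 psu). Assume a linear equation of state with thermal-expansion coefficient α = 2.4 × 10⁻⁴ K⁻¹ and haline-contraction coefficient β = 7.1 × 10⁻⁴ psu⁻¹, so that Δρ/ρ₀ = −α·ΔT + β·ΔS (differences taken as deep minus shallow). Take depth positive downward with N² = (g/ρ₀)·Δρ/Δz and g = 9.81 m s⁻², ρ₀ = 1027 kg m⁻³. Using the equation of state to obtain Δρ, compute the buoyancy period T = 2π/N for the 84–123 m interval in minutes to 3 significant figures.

ΔT = +4.1 K, ΔS = +2.13 psu (deep − shallow).
Δρ/ρ₀ = −αΔT + βΔS = -9.84 × 10⁻⁴ + 1.5123 × 10⁻³ = 5.283 × 10⁻⁴, so Δρ ≈ 0.5426 kg m⁻³.
N² = (g/ρ₀)·Δρ/Δz = g·(Δρ/ρ₀)/Δz = 9.81 × 5.283 × 10⁻⁴ / 39 = 1.3289 × 10⁻⁴ s⁻².
N = √(1.3289 × 10⁻⁴) = 0.011528 rad s⁻¹ → T = 2π/N = 545.04 s = 9.0840 min ≈ 9.08 min.

9.08 min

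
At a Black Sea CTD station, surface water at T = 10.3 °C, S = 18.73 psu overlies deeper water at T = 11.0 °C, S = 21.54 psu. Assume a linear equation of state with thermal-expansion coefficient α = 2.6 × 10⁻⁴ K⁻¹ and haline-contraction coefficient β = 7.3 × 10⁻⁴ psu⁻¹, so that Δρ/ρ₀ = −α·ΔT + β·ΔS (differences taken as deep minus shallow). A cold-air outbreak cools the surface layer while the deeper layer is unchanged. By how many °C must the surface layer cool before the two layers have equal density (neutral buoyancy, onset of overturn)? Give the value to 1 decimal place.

Neutral buoyancy requires Δρ = 0, i.e. −α(T_deep − T_surf′) + β(S_deep − S_surf) = 0.
T_surf′ = T_deep − (β/α)·ΔS = 11.0 − (7.3 × 10⁻⁴/2.6 × 10⁻⁴)·(+2.81) = 3.110 °C.
Cooling required: 10.3 − (3.110) = 7.190 °C.

7.2 °C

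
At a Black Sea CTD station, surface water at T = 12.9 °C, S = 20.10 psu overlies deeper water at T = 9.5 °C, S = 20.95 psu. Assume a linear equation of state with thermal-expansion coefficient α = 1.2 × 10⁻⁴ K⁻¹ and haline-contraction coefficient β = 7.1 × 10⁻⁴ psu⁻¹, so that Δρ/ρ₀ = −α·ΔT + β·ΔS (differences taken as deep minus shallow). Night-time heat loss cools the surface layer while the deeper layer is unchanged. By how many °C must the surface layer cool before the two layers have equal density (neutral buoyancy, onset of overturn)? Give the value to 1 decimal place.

8.4 °C

Neutral buoyancy requires Δρ = 0, i.e. −α(T_deep − T_surf′) + β(S_deep − S_surf) = 0.
T_surf′ = T_deep − (β/α)·ΔS = 9.5 − (7.1 × 10⁻⁴/1.2 × 10⁻⁴)·(+0.85) = 4.471 °C.
Cooling required: 12.9 − (4.471) = 8.429 °C.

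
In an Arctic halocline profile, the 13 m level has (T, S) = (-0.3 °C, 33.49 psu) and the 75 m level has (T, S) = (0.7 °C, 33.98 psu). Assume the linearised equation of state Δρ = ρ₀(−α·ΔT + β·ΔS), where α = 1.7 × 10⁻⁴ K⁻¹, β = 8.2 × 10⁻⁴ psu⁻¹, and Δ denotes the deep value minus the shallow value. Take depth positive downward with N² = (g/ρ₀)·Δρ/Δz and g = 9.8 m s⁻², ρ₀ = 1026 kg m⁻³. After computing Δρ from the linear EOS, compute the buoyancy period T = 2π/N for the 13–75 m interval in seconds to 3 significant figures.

ΔT = +1.0 K, ΔS = +0.49 psu (deep − shallow).
Δρ/ρ₀ = −αΔT + βΔS = -1.70 × 10⁻⁴ + 4.018 × 10⁻⁴ = 2.318 × 10⁻⁴, so Δρ ≈ 0.2378 kg m⁻³.
N² = (g/ρ₀)·Δρ/Δz = g·(Δρ/ρ₀)/Δz = 9.8 × 2.318 × 10⁻⁴ / 62 = 3.6639 × 10⁻⁵ s⁻².
N = √(3.6639 × 10⁻⁵) = 6.0530 × 10⁻³ rad s⁻¹ → T = 2π/N = 1.0380 × 10³ s ≈ 1.04 × 10³ s.

1.04 × 10³ s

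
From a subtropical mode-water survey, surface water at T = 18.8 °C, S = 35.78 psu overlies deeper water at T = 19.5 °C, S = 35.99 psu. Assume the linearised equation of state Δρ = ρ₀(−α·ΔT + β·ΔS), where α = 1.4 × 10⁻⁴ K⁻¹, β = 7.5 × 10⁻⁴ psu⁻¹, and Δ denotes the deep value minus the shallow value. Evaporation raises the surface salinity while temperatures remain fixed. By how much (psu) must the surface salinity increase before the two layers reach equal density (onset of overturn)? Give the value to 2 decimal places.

Neutral buoyancy requires −α(T_deep − T_surf) + β(S_deep − S_surf′) = 0.
S_surf′ = S_deep − (α/β)·ΔT = 35.99 − (1.4 × 10⁻⁴/7.5 × 10⁻⁴)·(+0.7) = 35.8593 psu.
Increase required: 35.8593 − 35.78 = 0.0793 psu.

0.08 psu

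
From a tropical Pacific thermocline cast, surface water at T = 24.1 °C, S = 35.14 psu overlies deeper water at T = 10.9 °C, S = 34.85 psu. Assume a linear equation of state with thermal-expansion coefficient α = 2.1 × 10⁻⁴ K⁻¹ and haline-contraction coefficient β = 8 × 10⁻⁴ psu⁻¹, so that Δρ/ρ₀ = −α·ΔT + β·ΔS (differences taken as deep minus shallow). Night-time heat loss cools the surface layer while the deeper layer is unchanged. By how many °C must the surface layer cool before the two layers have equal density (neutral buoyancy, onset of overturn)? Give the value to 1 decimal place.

Neutral buoyancy requires Δρ = 0, i.e. −α(T_deep − T_surf′) + β(S_deep − S_surf) = 0.
T_surf′ = T_deep − (β/α)·ΔS = 10.9 − (8 × 10⁻⁴/2.1 × 10⁻⁴)·(-0.29) = 12.005 °C.
Cooling required: 24.1 − (12.005) = 12.095 °C.

12.1 °C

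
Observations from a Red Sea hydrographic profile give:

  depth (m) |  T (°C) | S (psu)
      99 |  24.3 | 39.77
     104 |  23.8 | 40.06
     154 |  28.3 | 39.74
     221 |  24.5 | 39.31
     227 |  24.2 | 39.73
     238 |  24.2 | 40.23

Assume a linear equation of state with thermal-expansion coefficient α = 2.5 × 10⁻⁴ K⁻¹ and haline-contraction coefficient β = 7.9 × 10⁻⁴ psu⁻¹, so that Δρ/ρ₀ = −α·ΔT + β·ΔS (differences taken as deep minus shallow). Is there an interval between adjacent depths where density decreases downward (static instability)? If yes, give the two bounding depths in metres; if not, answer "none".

Evaluate Δρ/ρ₀ = −αΔT + βΔS across each adjacent pair:
  99–104 m: −αΔT+βΔS = −(2.5 × 10⁻⁴)(-0.5)+(7.9 × 10⁻⁴)(+0.29) = 3.5 × 10⁻⁴ → stable
  104–154 m: −αΔT+βΔS = −(2.5 × 10⁻⁴)(+4.5)+(7.9 × 10⁻⁴)(-0.32) = -1.4 × 10⁻³ → UNSTABLE
  154–221 m: −αΔT+βΔS = −(2.5 × 10⁻⁴)(-3.8)+(7.9 × 10⁻⁴)(-0.43) = 6.1 × 10⁻⁴ → stable
  221–227 m: −αΔT+βΔS = −(2.5 × 10⁻⁴)(-0.3)+(7.9 × 10⁻⁴)(+0.42) = 4.1 × 10⁻⁴ → stable
  227–238 m: −αΔT+βΔS = −(2.5 × 10⁻⁴)(+0.0)+(7.9 × 10⁻⁴)(+0.50) = 4.0 × 10⁻⁴ → stable
The 104–154 m interval has Δρ < 0: lighter water underlies denser water.

104–154 m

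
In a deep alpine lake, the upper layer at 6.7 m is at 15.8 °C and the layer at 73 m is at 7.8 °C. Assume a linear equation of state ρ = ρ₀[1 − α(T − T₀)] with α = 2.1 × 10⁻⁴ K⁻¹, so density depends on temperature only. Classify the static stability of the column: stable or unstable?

ΔT = 7.8 − 15.8 = -8.0 K, so Δρ/ρ₀ = −αΔT = 1.68 × 10⁻³.
Δρ/ρ₀ > 0, so Δρ > 0: deeper water is denser → statically stable.

stable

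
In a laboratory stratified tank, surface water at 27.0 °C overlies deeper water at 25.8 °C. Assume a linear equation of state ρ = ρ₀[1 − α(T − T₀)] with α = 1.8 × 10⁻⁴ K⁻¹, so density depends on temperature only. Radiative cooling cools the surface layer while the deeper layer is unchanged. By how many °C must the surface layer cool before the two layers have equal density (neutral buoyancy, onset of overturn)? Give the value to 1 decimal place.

With temperature the only control, equal density requires T_surf′ = T_deep.
T_surf′ = 25.8 °C.
Cooling required: 27.0 − 25.8 = 1.2 °C.

1.2 °C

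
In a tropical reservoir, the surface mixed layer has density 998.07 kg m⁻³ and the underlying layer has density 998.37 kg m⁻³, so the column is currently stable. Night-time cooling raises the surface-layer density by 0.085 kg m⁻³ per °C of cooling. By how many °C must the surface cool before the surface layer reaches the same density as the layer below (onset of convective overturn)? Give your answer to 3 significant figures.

3.53 °C

Density deficit of the surface layer: 998.37 − 998.07 = 0.3 kg m⁻³.
Required change = 0.3 / 0.085 = 3.53 °C.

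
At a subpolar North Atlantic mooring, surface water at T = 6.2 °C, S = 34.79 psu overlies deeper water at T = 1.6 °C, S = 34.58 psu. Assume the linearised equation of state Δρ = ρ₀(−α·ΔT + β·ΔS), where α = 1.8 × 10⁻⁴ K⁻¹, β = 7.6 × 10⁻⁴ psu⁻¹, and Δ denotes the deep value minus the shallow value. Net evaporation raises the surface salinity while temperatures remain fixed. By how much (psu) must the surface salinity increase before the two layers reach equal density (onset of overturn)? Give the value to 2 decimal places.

0.88 psu

Neutral buoyancy requires −α(T_deep − T_surf) + β(S_deep − S_surf′) = 0.
S_surf′ = S_deep − (α/β)·ΔT = 34.58 − (1.8 × 10⁻⁴/7.6 × 10⁻⁴)·(-4.6) = 35.6695 psu.
Increase required: 35.6695 − 34.79 = 0.8795 psu.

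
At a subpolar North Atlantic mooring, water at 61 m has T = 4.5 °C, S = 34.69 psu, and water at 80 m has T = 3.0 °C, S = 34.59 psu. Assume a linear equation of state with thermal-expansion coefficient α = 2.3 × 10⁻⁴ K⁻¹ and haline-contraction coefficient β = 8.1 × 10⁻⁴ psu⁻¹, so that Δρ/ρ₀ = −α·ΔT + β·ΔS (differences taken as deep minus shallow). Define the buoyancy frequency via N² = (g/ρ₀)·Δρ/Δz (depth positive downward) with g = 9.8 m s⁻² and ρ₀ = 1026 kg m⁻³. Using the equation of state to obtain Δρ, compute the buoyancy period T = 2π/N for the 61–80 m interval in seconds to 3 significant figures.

ΔT = -1.5 K, ΔS = -0.10 psu (deep − shallow).
Δρ/ρ₀ = −αΔT + βΔS = 3.45 × 10⁻⁴ − 8.10 × 10⁻⁵ = 2.64 × 10⁻⁴, so Δρ ≈ 0.2709 kg m⁻³.
N² = (g/ρ₀)·Δρ/Δz = g·(Δρ/ρ₀)/Δz = 9.8 × 2.64 × 10⁻⁴ / 19 = 1.3617 × 10⁻⁴ s⁻².
N = √(1.3617 × 10⁻⁴) = 0.011669 rad s⁻¹ → T = 2π/N = 538.45 s ≈ 538 s.

538 s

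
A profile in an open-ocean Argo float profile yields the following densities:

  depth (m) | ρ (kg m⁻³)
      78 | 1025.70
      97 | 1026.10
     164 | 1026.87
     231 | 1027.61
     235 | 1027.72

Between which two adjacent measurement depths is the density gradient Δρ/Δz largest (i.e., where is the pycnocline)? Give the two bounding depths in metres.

Compute the density gradient over each adjacent pair:
  78–97 m: Δρ/Δz = 0.40/19 = 0.021 kg m⁻⁴
  97–164 m: Δρ/Δz = 0.77/67 = 0.011 kg m⁻⁴
  164–231 m: Δρ/Δz = 0.74/67 = 0.011 kg m⁻⁴
  231–235 m: Δρ/Δz = 0.11/4 = 0.028 kg m⁻⁴
The largest gradient is in the 231–235 m interval — the pycnocline.

231–235 m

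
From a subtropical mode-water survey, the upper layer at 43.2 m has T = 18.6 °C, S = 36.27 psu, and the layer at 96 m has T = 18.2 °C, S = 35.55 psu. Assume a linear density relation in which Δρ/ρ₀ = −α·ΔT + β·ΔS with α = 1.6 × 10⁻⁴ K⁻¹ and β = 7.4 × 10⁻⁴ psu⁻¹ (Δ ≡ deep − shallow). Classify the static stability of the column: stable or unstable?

ΔT = 18.2 − 18.6 = -0.4 K and ΔS = 35.55 − 36.27 = -0.72 psu (deep − shallow).
−αΔT = 6.40 × 10⁻⁵; βΔS = -5.328 × 10⁻⁴; sum Δρ/ρ₀ = -4.688 × 10⁻⁴.
Δρ/ρ₀ < 0, so Δρ < 0: deeper water is lighter → statically unstable; the column would overturn.

unstable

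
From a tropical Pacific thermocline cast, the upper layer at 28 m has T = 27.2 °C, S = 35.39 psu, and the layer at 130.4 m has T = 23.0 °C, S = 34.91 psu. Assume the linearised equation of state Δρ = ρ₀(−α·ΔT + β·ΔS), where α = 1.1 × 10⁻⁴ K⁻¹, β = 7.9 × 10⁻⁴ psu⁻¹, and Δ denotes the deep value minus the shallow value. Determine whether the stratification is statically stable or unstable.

ΔT = 23.0 − 27.2 = -4.2 K and ΔS = 34.91 − 35.39 = -0.48 psu (deep − shallow).
−αΔT = 4.62 × 10⁻⁴; βΔS = -3.792 × 10⁻⁴; sum Δρ/ρ₀ = 8.28 × 10⁻⁵.
Δρ/ρ₀ > 0, so Δρ > 0: deeper water is denser → statically stable.

stable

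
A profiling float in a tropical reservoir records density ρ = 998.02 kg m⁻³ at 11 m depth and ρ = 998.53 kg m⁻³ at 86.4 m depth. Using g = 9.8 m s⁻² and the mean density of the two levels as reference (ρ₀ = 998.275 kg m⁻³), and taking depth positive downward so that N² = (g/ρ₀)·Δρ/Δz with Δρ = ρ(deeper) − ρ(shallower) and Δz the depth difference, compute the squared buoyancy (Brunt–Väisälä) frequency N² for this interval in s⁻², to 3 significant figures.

6.64 × 10⁻⁵ s⁻²

Δρ = 998.53 − 998.02 = 0.51 kg m⁻³ over Δz = 86.4 − 11 = 75.4 m.
N² = (9.8/998.275) × (0.51/75.4) = 6.6401 × 10⁻⁵ s⁻² ≈ 6.64 × 10⁻⁵ s⁻².
Since Δρ > 0 the layer is stably stratified.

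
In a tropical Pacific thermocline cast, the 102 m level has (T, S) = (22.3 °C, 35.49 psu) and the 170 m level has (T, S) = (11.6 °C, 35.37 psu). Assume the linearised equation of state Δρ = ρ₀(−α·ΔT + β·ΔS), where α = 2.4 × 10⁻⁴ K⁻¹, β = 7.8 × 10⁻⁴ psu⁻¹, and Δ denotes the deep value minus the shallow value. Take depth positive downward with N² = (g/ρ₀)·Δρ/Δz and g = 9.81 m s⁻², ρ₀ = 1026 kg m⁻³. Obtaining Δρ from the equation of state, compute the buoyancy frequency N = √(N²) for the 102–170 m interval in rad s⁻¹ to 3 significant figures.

0.0189 rad s⁻¹

ΔT = -10.7 K, ΔS = -0.12 psu (deep − shallow).
Δρ/ρ₀ = −αΔT + βΔS = 2.568 × 10⁻³ − 9.36 × 10⁻⁵ = 2.4744 × 10⁻³, so Δρ ≈ 2.539 kg m⁻³.
N² = (g/ρ₀)·Δρ/Δz = g·(Δρ/ρ₀)/Δz = 9.81 × 2.4744 × 10⁻³ / 68 = 3.5697 × 10⁻⁴ s⁻².
N = √(3.5697 × 10⁻⁴) = 0.018894 rad s⁻¹ ≈ 0.0189 rad s⁻¹.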